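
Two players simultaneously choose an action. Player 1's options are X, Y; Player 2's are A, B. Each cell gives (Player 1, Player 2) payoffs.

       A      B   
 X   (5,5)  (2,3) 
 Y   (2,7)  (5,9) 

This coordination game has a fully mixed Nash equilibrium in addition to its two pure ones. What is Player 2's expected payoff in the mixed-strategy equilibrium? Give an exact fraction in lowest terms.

Player 1 mixes with probability p on X, chosen so Player 2 is indifferent: 5p + 7(1−p) = 3p + 9(1−p) gives p = 1/2.
Player 2's expected payoff is 5·1/2 + 7·1/2 = 6.

6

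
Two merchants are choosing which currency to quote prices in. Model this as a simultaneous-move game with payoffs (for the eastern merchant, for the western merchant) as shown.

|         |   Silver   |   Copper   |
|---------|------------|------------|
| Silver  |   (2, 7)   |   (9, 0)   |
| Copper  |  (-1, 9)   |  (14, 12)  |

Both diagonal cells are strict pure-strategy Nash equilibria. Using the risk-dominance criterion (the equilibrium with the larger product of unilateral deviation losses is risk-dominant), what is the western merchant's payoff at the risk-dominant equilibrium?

7

At both Silver: the eastern merchant loses 2 − (-1) = 3 by deviating; the western merchant loses 7 − 0 = 7. Product = 3·7 = 21.
At both Copper: the eastern merchant loses 14 − 9 = 5 by deviating; the western merchant loses 12 − 9 = 3. Product = 5·3 = 15.
21 > 15, so both Silver is risk-dominant. The western merchant's payoff there is 7.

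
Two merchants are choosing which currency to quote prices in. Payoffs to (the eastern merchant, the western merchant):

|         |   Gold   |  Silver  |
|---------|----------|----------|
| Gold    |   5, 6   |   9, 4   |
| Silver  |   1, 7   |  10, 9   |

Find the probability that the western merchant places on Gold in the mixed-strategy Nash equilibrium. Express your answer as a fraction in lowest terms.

The western merchant's mix q on Gold must make the eastern merchant indifferent between Gold and Silver.
The eastern merchant's payoff from Gold: 5q + 9(1−q). From Silver: 1q + 10(1−q).
Set equal: 4q = 1(1−q) → q = 1/5.

1/5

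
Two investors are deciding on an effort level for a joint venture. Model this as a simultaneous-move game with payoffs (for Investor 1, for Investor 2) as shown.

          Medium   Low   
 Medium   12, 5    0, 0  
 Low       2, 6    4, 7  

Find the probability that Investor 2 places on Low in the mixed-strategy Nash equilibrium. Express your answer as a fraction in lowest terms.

Investor 2's mix q on Medium must make Investor 1 indifferent between Medium and Low.
Investor 1's payoff from Medium: 12q + 0(1−q). From Low: 2q + 4(1−q).
Set equal: 10q = 4(1−q) → q = 4/14 = 2/7.
Probability on Low is 1 − 2/7 = 5/7.

5/7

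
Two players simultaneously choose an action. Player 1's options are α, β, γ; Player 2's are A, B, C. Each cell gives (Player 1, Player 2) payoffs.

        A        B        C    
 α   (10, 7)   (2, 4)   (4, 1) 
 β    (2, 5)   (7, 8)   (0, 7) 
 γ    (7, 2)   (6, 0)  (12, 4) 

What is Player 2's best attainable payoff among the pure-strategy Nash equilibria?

8

(α, A) is a pure NE (Player 1: 10 ≥ 7; Player 2: 7 ≥ 4). Player 2 gets 7.
(β, B) is a pure NE (Player 1: 7 ≥ 6; Player 2: 8 ≥ 7). Player 2 gets 8.
(γ, C) is a pure NE (Player 1: 12 ≥ 4; Player 2: 4 ≥ 2). Player 2 gets 4.
Every other cell has a profitable deviation for at least one player. Highest of {7, 8, 4} is 8.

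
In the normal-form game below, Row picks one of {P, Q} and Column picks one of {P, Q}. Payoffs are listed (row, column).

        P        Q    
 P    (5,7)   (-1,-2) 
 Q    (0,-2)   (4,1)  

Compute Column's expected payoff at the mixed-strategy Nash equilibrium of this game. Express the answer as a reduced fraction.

1/4

Row mixes with probability p on P, chosen so Column is indifferent: 7p + (-2)(1−p) = (-2)p + 1(1−p) gives p = 1/4.
Column's expected payoff is 7·1/4 + (-2)·3/4 = 1/4.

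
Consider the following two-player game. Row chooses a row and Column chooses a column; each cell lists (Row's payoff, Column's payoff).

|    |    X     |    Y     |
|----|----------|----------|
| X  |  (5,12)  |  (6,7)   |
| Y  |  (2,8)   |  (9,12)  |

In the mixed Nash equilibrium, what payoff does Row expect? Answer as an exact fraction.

11/2

Column mixes with probability q on X, chosen so Row is indifferent: 5q + 6(1−q) = 2q + 9(1−q) gives q = 1/2.
Row's expected payoff (from either row, since indifferent) is 5·1/2 + 6·1/2 = 11/2.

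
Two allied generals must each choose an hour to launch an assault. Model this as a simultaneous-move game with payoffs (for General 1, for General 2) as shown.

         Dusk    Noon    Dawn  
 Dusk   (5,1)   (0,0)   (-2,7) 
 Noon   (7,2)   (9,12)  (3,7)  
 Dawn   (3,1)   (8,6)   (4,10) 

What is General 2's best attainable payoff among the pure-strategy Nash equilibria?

Both Noon is a pure NE (General 1: 9 ≥ 8; General 2: 12 ≥ 7). General 2 gets 12.
Both Dawn is a pure NE (General 1: 4 ≥ 3; General 2: 10 ≥ 6). General 2 gets 10.
Every other cell has a profitable deviation for at least one player. Highest of {12, 10} is 12.

12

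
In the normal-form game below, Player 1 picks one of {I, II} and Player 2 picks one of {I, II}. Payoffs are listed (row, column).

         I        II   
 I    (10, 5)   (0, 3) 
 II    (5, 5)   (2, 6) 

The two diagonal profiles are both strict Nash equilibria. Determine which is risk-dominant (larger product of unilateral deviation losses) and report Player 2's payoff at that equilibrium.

At both I: Player 1 loses 10 − 5 = 5 by deviating; Player 2 loses 5 − 3 = 2. Product = 5·2 = 10.
At both II: Player 1 loses 2 − 0 = 2 by deviating; Player 2 loses 6 − 5 = 1. Product = 2·1 = 2.
10 > 2, so both I is risk-dominant. Player 2's payoff there is 5.

5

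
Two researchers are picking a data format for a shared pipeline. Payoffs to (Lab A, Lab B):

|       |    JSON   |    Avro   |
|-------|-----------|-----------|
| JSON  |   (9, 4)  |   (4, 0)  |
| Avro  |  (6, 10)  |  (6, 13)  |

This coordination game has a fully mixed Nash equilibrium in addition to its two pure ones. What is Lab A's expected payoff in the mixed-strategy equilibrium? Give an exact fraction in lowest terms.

6

Lab B mixes with probability q on JSON, chosen so Lab A is indifferent: 9q + 4(1−q) = 6q + 6(1−q) gives q = 2/5.
Lab A's expected payoff (from either row, since indifferent) is 9·2/5 + 4·3/5 = 6.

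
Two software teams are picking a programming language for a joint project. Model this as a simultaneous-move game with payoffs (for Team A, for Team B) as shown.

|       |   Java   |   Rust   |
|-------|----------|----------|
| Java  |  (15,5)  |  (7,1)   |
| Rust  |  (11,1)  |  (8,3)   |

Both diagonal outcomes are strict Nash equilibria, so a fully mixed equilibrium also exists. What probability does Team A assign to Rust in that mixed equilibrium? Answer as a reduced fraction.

Team A's mix p on Java must make Team B indifferent between Java and Rust.
Team B's payoff from Java: 5p + 1(1−p). From Rust: 1p + 3(1−p).
Set equal: 4p = 2(1−p) → p = 2/6 = 1/3.
Probability on Rust is 1 − 1/3 = 2/3.

2/3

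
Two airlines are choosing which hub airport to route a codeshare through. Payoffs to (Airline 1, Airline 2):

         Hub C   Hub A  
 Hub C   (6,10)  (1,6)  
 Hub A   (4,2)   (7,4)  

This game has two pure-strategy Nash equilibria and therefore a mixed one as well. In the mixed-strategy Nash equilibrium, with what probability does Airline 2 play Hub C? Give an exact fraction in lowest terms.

Airline 2's mix q on Hub C must make Airline 1 indifferent between Hub C and Hub A.
Airline 1's payoff from Hub C: 6q + 1(1−q). From Hub A: 4q + 7(1−q).
Set equal: 2q = 6(1−q) → q = 6/8 = 3/4.

3/4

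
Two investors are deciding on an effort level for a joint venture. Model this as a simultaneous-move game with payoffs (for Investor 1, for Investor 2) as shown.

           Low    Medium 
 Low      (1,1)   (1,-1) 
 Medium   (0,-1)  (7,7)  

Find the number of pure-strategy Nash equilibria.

2

Both Low: Investor 1 gets 1 (best alternative 0); Investor 2 gets 1 (best alternative -1). Neither deviates — NE.
Both Medium: Investor 1 gets 7 (best alternative 1); Investor 2 gets 7 (best alternative -1). Neither deviates — NE.
(Low, Medium) is not a NE: Investor 1 would switch to Medium (7 > 1).
No other cell survives both best-response checks, so there are 2 pure NE.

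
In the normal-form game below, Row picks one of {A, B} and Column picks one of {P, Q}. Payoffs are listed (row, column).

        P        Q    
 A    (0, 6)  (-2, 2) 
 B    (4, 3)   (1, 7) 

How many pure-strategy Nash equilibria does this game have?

(B, Q): Row gets 1 (best alternative -2); Column gets 7 (best alternative 3). Neither deviates — NE.
(A, P) is not a NE: Row would switch to B (4 > 0).
No other cell survives both best-response checks, so there is 1 pure NE.

1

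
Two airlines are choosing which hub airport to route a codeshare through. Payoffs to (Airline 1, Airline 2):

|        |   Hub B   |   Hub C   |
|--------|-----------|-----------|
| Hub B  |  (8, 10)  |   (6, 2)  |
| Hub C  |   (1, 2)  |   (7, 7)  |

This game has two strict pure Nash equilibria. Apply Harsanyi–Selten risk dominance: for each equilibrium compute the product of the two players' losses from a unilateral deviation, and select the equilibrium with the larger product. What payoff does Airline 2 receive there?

10

At both Hub B: Airline 1 loses 8 − 1 = 7 by deviating; Airline 2 loses 10 − 2 = 8. Product = 7·8 = 56.
At both Hub C: Airline 1 loses 7 − 6 = 1 by deviating; Airline 2 loses 7 − 2 = 5. Product = 1·5 = 5.
56 > 5, so both Hub B is risk-dominant. Airline 2's payoff there is 10.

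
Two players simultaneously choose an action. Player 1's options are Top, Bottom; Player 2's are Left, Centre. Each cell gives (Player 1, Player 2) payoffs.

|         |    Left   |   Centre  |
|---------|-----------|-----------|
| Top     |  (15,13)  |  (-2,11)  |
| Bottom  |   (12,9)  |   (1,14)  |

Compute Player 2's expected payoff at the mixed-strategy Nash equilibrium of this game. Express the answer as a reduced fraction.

Player 1 mixes with probability p on Top, chosen so Player 2 is indifferent: 13p + 9(1−p) = 11p + 14(1−p) gives p = 5/7.
Player 2's expected payoff is 13·5/7 + 9·2/7 = 83/7.

83/7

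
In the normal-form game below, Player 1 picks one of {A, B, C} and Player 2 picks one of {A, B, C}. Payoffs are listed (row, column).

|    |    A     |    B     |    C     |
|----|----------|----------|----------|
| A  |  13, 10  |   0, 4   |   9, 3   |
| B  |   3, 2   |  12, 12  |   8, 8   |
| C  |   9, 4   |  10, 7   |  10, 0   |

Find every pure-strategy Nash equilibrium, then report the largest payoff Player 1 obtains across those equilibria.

13

Both A is a pure NE (Player 1: 13 ≥ 9; Player 2: 10 ≥ 4). Player 1 gets 13.
Both B is a pure NE (Player 1: 12 ≥ 10; Player 2: 12 ≥ 8). Player 1 gets 12.
Every other cell has a profitable deviation for at least one player. Highest of {13, 12} is 13.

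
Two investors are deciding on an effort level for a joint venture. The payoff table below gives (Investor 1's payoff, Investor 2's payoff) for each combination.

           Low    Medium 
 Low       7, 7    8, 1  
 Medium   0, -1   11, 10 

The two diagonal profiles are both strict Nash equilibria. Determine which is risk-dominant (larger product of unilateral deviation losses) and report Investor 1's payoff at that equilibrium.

7

At both Low: Investor 1 loses 7 − 0 = 7 by deviating; Investor 2 loses 7 − 1 = 6. Product = 7·6 = 42.
At both Medium: Investor 1 loses 11 − 8 = 3 by deviating; Investor 2 loses 10 − (-1) = 11. Product = 3·11 = 33.
42 > 33, so both Low is risk-dominant. Investor 1's payoff there is 7.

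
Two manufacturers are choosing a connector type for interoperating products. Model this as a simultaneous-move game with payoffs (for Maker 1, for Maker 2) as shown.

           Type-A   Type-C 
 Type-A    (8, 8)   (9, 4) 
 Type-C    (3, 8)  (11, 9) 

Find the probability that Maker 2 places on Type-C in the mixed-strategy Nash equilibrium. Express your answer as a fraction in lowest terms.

Maker 2's mix q on Type-A must make Maker 1 indifferent between Type-A and Type-C.
Maker 1's payoff from Type-A: 8q + 9(1−q). From Type-C: 3q + 11(1−q).
Set equal: 5q = 2(1−q) → q = 2/7.
Probability on Type-C is 1 − 2/7 = 5/7.

5/7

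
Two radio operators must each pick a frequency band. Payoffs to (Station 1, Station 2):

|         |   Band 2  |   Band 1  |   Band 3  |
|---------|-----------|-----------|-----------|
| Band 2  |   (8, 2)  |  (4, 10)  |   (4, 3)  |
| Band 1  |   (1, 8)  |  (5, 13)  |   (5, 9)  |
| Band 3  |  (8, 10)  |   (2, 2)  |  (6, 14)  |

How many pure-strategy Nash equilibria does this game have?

2

Both Band 1: Station 1 gets 5 (best alternative 4); Station 2 gets 13 (best alternative 9). Neither deviates — NE.
Both Band 3: Station 1 gets 6 (best alternative 5); Station 2 gets 14 (best alternative 10). Neither deviates — NE.
Both Band 2 is not a NE: Station 2 would switch to Band 1 (10 > 2).
No other cell survives both best-response checks, so there are 2 pure NE.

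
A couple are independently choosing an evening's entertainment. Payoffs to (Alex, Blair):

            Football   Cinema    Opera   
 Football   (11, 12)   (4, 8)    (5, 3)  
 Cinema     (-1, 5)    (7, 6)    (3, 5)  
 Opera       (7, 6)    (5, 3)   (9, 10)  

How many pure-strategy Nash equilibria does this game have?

Both Football: Alex gets 11 (best alternative 7); Blair gets 12 (best alternative 8). Neither deviates — NE.
Both Cinema: Alex gets 7 (best alternative 5); Blair gets 6 (best alternative 5). Neither deviates — NE.
Both Opera: Alex gets 9 (best alternative 5); Blair gets 10 (best alternative 6). Neither deviates — NE.
(Opera, Cinema) is not a NE: Alex would switch to Cinema (7 > 5).
No other cell survives both best-response checks, so there are 3 pure NE.

3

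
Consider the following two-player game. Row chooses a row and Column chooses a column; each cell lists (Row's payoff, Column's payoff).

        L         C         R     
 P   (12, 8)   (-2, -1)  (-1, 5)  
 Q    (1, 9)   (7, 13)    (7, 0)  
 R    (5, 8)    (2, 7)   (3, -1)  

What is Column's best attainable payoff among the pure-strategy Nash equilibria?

(P, L) is a pure NE (Row: 12 ≥ 5; Column: 8 ≥ 5). Column gets 8.
(Q, C) is a pure NE (Row: 7 ≥ 2; Column: 13 ≥ 9). Column gets 13.
Every other cell has a profitable deviation for at least one player. Highest of {8, 13} is 13.

13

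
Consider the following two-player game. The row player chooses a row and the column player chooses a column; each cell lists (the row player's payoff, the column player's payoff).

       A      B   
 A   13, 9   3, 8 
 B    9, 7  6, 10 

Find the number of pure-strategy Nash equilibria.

2

Both A: the row player gets 13 (best alternative 9); the column player gets 9 (best alternative 8). Neither deviates — NE.
Both B: the row player gets 6 (best alternative 3); the column player gets 10 (best alternative 7). Neither deviates — NE.
(A, B) is not a NE: the row player would switch to B (6 > 3).
No other cell survives both best-response checks, so there are 2 pure NE.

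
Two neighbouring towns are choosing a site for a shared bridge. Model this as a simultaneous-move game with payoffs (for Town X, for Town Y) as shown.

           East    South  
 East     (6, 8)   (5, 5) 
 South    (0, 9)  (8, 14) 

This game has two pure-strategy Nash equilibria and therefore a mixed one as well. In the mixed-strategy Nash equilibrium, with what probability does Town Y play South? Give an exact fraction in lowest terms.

2/3

Town Y's mix q on East must make Town X indifferent between East and South.
Town X's payoff from East: 6q + 5(1−q). From South: 0q + 8(1−q).
Set equal: 6q = 3(1−q) → q = 3/9 = 1/3.
Probability on South is 1 − 1/3 = 2/3.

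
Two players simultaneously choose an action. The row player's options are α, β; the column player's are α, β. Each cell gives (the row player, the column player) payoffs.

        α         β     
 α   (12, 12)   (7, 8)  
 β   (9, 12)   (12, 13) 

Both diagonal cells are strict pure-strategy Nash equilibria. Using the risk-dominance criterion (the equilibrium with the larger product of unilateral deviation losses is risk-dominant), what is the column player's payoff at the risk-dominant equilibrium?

12

At both α: the row player loses 12 − 9 = 3 by deviating; the column player loses 12 − 8 = 4. Product = 3·4 = 12.
At both β: the row player loses 12 − 7 = 5 by deviating; the column player loses 13 − 12 = 1. Product = 5·1 = 5.
12 > 5, so both α is risk-dominant. The column player's payoff there is 12.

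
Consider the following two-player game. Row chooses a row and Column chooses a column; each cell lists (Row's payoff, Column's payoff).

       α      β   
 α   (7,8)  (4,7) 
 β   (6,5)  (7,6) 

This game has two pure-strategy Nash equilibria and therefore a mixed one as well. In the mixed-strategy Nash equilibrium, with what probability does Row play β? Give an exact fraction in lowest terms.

1/2

Row's mix p on α must make Column indifferent between α and β.
Column's payoff from α: 8p + 5(1−p). From β: 7p + 6(1−p).
Set equal: 1p = 1(1−p) → p = 1/2.
Probability on β is 1 − 1/2 = 1/2.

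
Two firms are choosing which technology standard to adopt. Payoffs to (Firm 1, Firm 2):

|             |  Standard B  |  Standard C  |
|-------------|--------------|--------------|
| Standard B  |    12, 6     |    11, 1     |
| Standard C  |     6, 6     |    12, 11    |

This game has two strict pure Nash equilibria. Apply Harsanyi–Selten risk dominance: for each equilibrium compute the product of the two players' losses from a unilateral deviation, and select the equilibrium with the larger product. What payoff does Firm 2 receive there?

6

At both Standard B: Firm 1 loses 12 − 6 = 6 by deviating; Firm 2 loses 6 − 1 = 5. Product = 6·5 = 30.
At both Standard C: Firm 1 loses 12 − 11 = 1 by deviating; Firm 2 loses 11 − 6 = 5. Product = 1·5 = 5.
30 > 5, so both Standard B is risk-dominant. Firm 2's payoff there is 6.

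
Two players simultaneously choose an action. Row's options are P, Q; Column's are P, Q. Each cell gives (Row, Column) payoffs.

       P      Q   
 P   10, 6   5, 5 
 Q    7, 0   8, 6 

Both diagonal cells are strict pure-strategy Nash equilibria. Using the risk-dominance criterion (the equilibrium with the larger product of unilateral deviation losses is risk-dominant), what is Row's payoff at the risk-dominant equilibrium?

At both P: Row loses 10 − 7 = 3 by deviating; Column loses 6 − 5 = 1. Product = 3·1 = 3.
At both Q: Row loses 8 − 5 = 3 by deviating; Column loses 6 − 0 = 6. Product = 3·6 = 18.
18 > 3, so both Q is risk-dominant. Row's payoff there is 8.

8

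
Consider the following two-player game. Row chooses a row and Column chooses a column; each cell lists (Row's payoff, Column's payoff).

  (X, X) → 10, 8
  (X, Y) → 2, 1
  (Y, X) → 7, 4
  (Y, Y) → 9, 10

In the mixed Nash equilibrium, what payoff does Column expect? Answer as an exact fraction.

Row mixes with probability p on X, chosen so Column is indifferent: 8p + 4(1−p) = 1p + 10(1−p) gives p = 6/13.
Column's expected payoff is 8·6/13 + 4·7/13 = 76/13.

76/13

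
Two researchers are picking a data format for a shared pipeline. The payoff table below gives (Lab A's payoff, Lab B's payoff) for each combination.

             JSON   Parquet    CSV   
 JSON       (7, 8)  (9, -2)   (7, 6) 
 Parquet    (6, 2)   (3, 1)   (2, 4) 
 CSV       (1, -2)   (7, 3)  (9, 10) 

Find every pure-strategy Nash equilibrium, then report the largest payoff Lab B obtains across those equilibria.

Both JSON is a pure NE (Lab A: 7 ≥ 6; Lab B: 8 ≥ 6). Lab B gets 8.
Both CSV is a pure NE (Lab A: 9 ≥ 7; Lab B: 10 ≥ 3). Lab B gets 10.
Every other cell has a profitable deviation for at least one player. Highest of {8, 10} is 10.

10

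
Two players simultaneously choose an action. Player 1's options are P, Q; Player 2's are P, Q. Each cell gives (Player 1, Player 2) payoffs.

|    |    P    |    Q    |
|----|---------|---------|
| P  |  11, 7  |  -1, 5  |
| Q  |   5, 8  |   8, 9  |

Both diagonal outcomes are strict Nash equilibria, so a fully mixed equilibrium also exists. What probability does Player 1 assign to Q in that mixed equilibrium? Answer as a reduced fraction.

2/3

Player 1's mix p on P must make Player 2 indifferent between P and Q.
Player 2's payoff from P: 7p + 8(1−p). From Q: 5p + 9(1−p).
Set equal: 2p = 1(1−p) → p = 1/3.
Probability on Q is 1 − 1/3 = 2/3.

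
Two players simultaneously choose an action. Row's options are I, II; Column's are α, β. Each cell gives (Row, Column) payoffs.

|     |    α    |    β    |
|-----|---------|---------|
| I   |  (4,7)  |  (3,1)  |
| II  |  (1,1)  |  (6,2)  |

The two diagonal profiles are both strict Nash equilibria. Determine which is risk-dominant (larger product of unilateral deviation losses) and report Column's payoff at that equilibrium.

7

At (I, α): Row loses 4 − 1 = 3 by deviating; Column loses 7 − 1 = 6. Product = 3·6 = 18.
At (II, β): Row loses 6 − 3 = 3 by deviating; Column loses 2 − 1 = 1. Product = 3·1 = 3.
18 > 3, so (I, α) is risk-dominant. Column's payoff there is 7.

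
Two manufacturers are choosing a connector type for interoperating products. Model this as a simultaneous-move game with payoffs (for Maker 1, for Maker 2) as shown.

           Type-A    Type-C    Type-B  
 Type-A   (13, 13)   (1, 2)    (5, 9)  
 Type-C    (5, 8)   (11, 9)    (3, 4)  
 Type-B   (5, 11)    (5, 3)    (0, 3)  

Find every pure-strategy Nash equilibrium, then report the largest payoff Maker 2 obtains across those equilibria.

13

Both Type-A is a pure NE (Maker 1: 13 ≥ 5; Maker 2: 13 ≥ 9). Maker 2 gets 13.
Both Type-C is a pure NE (Maker 1: 11 ≥ 5; Maker 2: 9 ≥ 8). Maker 2 gets 9.
Every other cell has a profitable deviation for at least one player. Highest of {13, 9} is 13.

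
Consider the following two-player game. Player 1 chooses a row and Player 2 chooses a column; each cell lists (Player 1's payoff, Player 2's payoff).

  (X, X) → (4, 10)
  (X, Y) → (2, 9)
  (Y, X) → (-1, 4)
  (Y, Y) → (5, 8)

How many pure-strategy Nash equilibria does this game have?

2

Both X: Player 1 gets 4 (best alternative -1); Player 2 gets 10 (best alternative 9). Neither deviates — NE.
Both Y: Player 1 gets 5 (best alternative 2); Player 2 gets 8 (best alternative 4). Neither deviates — NE.
(Y, X) is not a NE: Player 1 would switch to X (4 > -1).
No other cell survives both best-response checks, so there are 2 pure NE.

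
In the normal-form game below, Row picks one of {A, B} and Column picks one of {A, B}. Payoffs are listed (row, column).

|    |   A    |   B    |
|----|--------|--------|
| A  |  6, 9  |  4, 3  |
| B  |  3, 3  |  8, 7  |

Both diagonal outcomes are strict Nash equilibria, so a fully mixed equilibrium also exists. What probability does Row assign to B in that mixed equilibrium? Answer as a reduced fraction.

3/5

Row's mix p on A must make Column indifferent between A and B.
Column's payoff from A: 9p + 3(1−p). From B: 3p + 7(1−p).
Set equal: 6p = 4(1−p) → p = 4/10 = 2/5.
Probability on B is 1 − 2/5 = 3/5.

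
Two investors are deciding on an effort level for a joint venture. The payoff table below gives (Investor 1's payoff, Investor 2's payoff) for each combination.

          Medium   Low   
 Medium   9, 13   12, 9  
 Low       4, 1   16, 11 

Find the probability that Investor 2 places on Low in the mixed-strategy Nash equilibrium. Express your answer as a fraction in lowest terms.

Investor 2's mix q on Medium must make Investor 1 indifferent between Medium and Low.
Investor 1's payoff from Medium: 9q + 12(1−q). From Low: 4q + 16(1−q).
Set equal: 5q = 4(1−q) → q = 4/9.
Probability on Low is 1 − 4/9 = 5/9.

5/9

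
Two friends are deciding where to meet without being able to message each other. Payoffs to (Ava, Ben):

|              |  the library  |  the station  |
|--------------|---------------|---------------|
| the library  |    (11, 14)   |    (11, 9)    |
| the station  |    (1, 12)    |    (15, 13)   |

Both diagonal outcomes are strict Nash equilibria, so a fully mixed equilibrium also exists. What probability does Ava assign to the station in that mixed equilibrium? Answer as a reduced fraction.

Ava's mix p on the library must make Ben indifferent between the library and the station.
Ben's payoff from the library: 14p + 12(1−p). From the station: 9p + 13(1−p).
Set equal: 5p = 1(1−p) → p = 1/6.
Probability on the station is 1 − 1/6 = 5/6.

5/6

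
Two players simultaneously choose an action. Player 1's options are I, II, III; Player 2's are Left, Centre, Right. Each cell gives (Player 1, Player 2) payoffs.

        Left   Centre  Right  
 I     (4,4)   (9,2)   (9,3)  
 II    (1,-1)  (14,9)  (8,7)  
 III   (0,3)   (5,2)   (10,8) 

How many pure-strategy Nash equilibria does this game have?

(I, Left): Player 1 gets 4 (best alternative 1); Player 2 gets 4 (best alternative 3). Neither deviates — NE.
(II, Centre): Player 1 gets 14 (best alternative 9); Player 2 gets 9 (best alternative 7). Neither deviates — NE.
(III, Right): Player 1 gets 10 (best alternative 9); Player 2 gets 8 (best alternative 3). Neither deviates — NE.
(II, Left) is not a NE: Player 1 would switch to I (4 > 1).
No other cell survives both best-response checks, so there are 3 pure NE.

3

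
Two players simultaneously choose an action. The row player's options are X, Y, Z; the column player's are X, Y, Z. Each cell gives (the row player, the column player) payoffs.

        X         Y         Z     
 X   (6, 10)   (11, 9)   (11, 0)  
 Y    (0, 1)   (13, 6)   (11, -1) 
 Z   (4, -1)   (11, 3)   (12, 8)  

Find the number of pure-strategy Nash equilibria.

Both X: the row player gets 6 (best alternative 4); the column player gets 10 (best alternative 9). Neither deviates — NE.
Both Y: the row player gets 13 (best alternative 11); the column player gets 6 (best alternative 1). Neither deviates — NE.
Both Z: the row player gets 12 (best alternative 11); the column player gets 8 (best alternative 3). Neither deviates — NE.
(X, Z) is not a NE: the row player would switch to Z (12 > 11).
No other cell survives both best-response checks, so there are 3 pure NE.

3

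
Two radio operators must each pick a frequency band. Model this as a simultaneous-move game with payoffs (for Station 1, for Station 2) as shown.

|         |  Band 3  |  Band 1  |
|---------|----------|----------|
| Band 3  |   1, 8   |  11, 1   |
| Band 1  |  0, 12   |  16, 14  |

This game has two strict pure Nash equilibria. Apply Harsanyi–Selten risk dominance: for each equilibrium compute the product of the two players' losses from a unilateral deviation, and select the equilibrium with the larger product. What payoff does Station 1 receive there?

16

At both Band 3: Station 1 loses 1 − 0 = 1 by deviating; Station 2 loses 8 − 1 = 7. Product = 1·7 = 7.
At both Band 1: Station 1 loses 16 − 11 = 5 by deviating; Station 2 loses 14 − 12 = 2. Product = 5·2 = 10.
10 > 7, so both Band 1 is risk-dominant. Station 1's payoff there is 16.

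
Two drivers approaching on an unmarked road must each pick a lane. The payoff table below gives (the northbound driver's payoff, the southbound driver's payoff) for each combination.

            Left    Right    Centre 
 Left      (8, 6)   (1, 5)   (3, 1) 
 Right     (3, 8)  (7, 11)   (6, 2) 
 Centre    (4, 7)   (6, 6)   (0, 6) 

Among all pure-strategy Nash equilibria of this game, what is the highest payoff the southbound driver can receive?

11

Both Left is a pure NE (the northbound driver: 8 ≥ 4; the southbound driver: 6 ≥ 5). The southbound driver gets 6.
Both Right is a pure NE (the northbound driver: 7 ≥ 6; the southbound driver: 11 ≥ 8). The southbound driver gets 11.
Every other cell has a profitable deviation for at least one player. Highest of {6, 11} is 11.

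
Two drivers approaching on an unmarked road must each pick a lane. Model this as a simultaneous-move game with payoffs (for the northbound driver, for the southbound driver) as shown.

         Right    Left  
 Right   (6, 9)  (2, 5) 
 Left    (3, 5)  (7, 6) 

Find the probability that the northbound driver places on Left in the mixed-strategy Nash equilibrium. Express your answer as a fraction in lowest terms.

The northbound driver's mix p on Right must make the southbound driver indifferent between Right and Left.
The southbound driver's payoff from Right: 9p + 5(1−p). From Left: 5p + 6(1−p).
Set equal: 4p = 1(1−p) → p = 1/5.
Probability on Left is 1 − 1/5 = 4/5.

4/5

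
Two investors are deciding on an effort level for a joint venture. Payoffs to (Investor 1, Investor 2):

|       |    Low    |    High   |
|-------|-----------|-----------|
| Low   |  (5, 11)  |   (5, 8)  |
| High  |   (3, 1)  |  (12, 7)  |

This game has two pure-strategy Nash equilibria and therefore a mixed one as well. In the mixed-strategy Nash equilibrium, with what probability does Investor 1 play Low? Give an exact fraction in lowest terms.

2/3

Investor 1's mix p on Low must make Investor 2 indifferent between Low and High.
Investor 2's payoff from Low: 11p + 1(1−p). From High: 8p + 7(1−p).
Set equal: 3p = 6(1−p) → p = 6/9 = 2/3.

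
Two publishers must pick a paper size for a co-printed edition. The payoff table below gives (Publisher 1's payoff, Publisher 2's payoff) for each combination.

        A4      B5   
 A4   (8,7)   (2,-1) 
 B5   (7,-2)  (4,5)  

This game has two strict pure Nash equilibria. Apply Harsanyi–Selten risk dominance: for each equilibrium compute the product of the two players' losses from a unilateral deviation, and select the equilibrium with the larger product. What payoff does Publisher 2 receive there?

At both A4: Publisher 1 loses 8 − 7 = 1 by deviating; Publisher 2 loses 7 − (-1) = 8. Product = 1·8 = 8.
At both B5: Publisher 1 loses 4 − 2 = 2 by deviating; Publisher 2 loses 5 − (-2) = 7. Product = 2·7 = 14.
14 > 8, so both B5 is risk-dominant. Publisher 2's payoff there is 5.

5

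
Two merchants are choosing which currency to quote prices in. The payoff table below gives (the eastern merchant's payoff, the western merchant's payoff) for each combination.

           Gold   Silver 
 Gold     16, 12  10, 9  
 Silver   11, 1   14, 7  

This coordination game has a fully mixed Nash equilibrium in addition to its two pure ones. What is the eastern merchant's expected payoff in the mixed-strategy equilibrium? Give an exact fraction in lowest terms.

38/3

The western merchant mixes with probability q on Gold, chosen so the eastern merchant is indifferent: 16q + 10(1−q) = 11q + 14(1−q) gives q = 4/9.
The eastern merchant's expected payoff (from either row, since indifferent) is 16·4/9 + 10·5/9 = 38/3.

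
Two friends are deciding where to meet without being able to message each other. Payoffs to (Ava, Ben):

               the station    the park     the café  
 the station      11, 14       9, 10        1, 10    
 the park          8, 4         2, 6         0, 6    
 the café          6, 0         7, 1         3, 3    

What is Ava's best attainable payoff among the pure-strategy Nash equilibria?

11

Both the station is a pure NE (Ava: 11 ≥ 8; Ben: 14 ≥ 10). Ava gets 11.
Both the café is a pure NE (Ava: 3 ≥ 1; Ben: 3 ≥ 1). Ava gets 3.
Every other cell has a profitable deviation for at least one player. Highest of {11, 3} is 11.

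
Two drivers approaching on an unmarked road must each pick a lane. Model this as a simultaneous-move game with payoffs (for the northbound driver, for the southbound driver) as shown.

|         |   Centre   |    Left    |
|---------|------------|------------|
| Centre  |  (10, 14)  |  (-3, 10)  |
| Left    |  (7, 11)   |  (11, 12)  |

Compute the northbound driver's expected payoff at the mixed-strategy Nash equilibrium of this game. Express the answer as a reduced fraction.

The southbound driver mixes with probability q on Centre, chosen so the northbound driver is indifferent: 10q + (-3)(1−q) = 7q + 11(1−q) gives q = 14/17.
The northbound driver's expected payoff (from either row, since indifferent) is 10·14/17 + (-3)·3/17 = 131/17.

131/17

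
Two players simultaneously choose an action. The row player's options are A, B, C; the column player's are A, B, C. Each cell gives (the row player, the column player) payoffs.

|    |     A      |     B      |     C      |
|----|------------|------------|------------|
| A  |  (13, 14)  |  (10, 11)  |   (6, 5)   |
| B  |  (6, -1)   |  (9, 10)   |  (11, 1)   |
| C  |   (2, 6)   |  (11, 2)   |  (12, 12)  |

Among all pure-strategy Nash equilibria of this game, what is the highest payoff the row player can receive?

13

Both A is a pure NE (the row player: 13 ≥ 6; the column player: 14 ≥ 11). The row player gets 13.
Both C is a pure NE (the row player: 12 ≥ 11; the column player: 12 ≥ 6). The row player gets 12.
Every other cell has a profitable deviation for at least one player. Highest of {13, 12} is 13.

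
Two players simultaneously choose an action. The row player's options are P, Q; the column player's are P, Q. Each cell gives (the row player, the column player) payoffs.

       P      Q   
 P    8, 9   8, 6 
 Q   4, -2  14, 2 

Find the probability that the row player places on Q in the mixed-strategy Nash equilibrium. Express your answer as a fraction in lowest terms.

The row player's mix p on P must make the column player indifferent between P and Q.
The column player's payoff from P: 9p + (-2)(1−p). From Q: 6p + 2(1−p).
Set equal: 3p = 4(1−p) → p = 4/7.
Probability on Q is 1 − 4/7 = 3/7.

3/7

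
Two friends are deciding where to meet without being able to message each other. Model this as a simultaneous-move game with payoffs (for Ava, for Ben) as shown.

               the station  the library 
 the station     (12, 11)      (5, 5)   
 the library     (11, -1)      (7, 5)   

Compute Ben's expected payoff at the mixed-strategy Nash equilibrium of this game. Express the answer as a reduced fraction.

Ava mixes with probability p on the station, chosen so Ben is indifferent: 11p + (-1)(1−p) = 5p + 5(1−p) gives p = 1/2.
Ben's expected payoff is 11·1/2 + (-1)·1/2 = 5.

5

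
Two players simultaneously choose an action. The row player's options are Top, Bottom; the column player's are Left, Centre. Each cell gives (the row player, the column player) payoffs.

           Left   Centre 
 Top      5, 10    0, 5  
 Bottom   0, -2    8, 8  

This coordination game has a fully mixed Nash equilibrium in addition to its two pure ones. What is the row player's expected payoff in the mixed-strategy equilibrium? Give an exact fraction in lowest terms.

The column player mixes with probability q on Left, chosen so the row player is indifferent: 5q + 0(1−q) = 0q + 8(1−q) gives q = 8/13.
The row player's expected payoff (from either row, since indifferent) is 5·8/13 + 0·5/13 = 40/13.

40/13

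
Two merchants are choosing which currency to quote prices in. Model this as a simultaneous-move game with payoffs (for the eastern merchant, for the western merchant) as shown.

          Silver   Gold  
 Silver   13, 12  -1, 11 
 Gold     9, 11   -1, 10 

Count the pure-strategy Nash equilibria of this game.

1

Both Silver: the eastern merchant gets 13 (best alternative 9); the western merchant gets 12 (best alternative 11). Neither deviates — NE.
Both Gold is not a NE: the western merchant would switch to Silver (11 > 10).
No other cell survives both best-response checks, so there is 1 pure NE.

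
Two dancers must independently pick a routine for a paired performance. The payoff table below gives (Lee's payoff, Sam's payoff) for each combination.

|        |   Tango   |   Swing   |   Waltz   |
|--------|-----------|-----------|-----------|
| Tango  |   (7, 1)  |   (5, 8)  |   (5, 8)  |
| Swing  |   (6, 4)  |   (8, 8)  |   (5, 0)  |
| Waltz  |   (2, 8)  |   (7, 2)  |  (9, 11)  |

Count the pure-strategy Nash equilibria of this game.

2

Both Swing: Lee gets 8 (best alternative 7); Sam gets 8 (best alternative 4). Neither deviates — NE.
Both Waltz: Lee gets 9 (best alternative 5); Sam gets 11 (best alternative 8). Neither deviates — NE.
Both Tango is not a NE: Sam would switch to Swing (8 > 1).
No other cell survives both best-response checks, so there are 2 pure NE.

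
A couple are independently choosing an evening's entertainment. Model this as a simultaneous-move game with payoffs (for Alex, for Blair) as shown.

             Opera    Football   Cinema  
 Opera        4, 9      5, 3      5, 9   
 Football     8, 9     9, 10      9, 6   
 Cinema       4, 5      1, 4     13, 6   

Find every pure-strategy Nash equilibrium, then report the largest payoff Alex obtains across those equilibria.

13

Both Football is a pure NE (Alex: 9 ≥ 5; Blair: 10 ≥ 9). Alex gets 9.
Both Cinema is a pure NE (Alex: 13 ≥ 9; Blair: 6 ≥ 5). Alex gets 13.
Every other cell has a profitable deviation for at least one player. Highest of {9, 13} is 13.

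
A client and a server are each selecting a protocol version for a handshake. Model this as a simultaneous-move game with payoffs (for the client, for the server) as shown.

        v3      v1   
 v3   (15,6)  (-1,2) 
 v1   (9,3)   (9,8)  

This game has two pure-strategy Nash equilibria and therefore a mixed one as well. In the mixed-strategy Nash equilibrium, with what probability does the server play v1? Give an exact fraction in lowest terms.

The server's mix q on v3 must make the client indifferent between v3 and v1.
The client's payoff from v3: 15q + (-1)(1−q). From v1: 9q + 9(1−q).
Set equal: 6q = 10(1−q) → q = 10/16 = 5/8.
Probability on v1 is 1 − 5/8 = 3/8.

3/8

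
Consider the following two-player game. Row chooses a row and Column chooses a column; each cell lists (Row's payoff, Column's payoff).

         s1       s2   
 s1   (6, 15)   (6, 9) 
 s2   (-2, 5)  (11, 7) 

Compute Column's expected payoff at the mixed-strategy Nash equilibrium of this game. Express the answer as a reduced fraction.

15/2

Row mixes with probability p on s1, chosen so Column is indifferent: 15p + 5(1−p) = 9p + 7(1−p) gives p = 1/4.
Column's expected payoff is 15·1/4 + 5·3/4 = 15/2.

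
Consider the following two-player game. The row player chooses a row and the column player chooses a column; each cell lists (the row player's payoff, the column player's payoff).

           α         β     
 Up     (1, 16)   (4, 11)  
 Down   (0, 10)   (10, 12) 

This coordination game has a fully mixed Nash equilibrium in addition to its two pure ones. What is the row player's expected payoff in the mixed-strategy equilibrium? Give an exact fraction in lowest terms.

10/7

The column player mixes with probability q on α, chosen so the row player is indifferent: 1q + 4(1−q) = 0q + 10(1−q) gives q = 6/7.
The row player's expected payoff (from either row, since indifferent) is 1·6/7 + 4·1/7 = 10/7.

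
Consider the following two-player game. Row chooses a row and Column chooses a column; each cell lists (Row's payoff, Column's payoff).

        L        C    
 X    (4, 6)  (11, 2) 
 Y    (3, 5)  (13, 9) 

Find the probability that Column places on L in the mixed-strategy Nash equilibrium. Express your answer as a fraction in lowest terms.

Column's mix q on L must make Row indifferent between X and Y.
Row's payoff from X: 4q + 11(1−q). From Y: 3q + 13(1−q).
Set equal: 1q = 2(1−q) → q = 2/3.

2/3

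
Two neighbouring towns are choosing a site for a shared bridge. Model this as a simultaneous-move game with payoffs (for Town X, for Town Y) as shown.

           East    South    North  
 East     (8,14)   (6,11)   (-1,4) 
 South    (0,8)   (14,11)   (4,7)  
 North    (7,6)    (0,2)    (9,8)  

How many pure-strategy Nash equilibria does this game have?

Both East: Town X gets 8 (best alternative 7); Town Y gets 14 (best alternative 11). Neither deviates — NE.
Both South: Town X gets 14 (best alternative 6); Town Y gets 11 (best alternative 8). Neither deviates — NE.
Both North: Town X gets 9 (best alternative 4); Town Y gets 8 (best alternative 6). Neither deviates — NE.
(East, North) is not a NE: Town X would switch to North (9 > -1).
No other cell survives both best-response checks, so there are 3 pure NE.

3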